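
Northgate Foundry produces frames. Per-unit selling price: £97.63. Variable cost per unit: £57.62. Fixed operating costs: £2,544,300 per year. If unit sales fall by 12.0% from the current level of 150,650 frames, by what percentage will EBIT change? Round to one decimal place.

-20.8%

Total contribution margin = 150,650 × £40.01 = £6,027,506.50.
Operating income = contribution − fixed costs = £6,027,506.50 − £2,544,300 = £3,483,206.50.
DOL = contribution ÷ EBIT = £6,027,506.50 ÷ £3,483,206.50 = 1.7304.
Operating income changes by 1.7304 × -12.0% = -20.8%.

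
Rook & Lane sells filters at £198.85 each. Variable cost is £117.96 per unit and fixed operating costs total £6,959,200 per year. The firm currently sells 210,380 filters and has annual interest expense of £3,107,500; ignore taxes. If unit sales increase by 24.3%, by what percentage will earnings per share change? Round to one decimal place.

+59.5%

Contribution at this volume is 210,380 × £80.89 = £17,017,638.20.
Operating income = contribution − fixed costs = £17,017,638.20 − £6,959,200 = £10,058,438.20.
Interest = £3,107,500.00, so EBIT − I = £6,950,938.20.
Degree of combined leverage = contribution ÷ (EBIT − I) = £17,017,638.20 ÷ £6,950,938.20 = 2.4483.
%ΔEPS = DCL × %ΔSales = 2.4483 × +24.3% = +59.5%.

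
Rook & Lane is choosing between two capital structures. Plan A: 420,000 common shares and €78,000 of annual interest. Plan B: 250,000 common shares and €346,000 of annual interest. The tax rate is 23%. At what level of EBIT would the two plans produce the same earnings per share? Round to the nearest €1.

€740,118

At indifference, (EBIT − 78,000)(1 − t)/420,000 = (EBIT − 346,000)(1 − t)/250,000.
The (1 − t) factor cancels: (EBIT − 78,000) × 250,000 = (EBIT − 346,000) × 420,000.
Solving, EBIT = (346,000·420,000 − 78,000·250,000) / (420,000 − 250,000) = 125,820,000,000 / 170,000 = 740,117.65.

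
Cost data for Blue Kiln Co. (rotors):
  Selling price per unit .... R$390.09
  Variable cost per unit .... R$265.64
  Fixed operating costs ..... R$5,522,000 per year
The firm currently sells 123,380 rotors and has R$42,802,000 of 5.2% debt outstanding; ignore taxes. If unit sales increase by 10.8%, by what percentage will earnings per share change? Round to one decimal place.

Contribution at this volume is 123,380 × R$124.45 = R$15,354,641.00.
Subtracting fixed costs: EBIT = R$15,354,641.00 − R$5,522,000 = R$9,832,641.00.
After interest of R$2,225,704.00, pre-tax earnings = R$7,606,937.00.
Degree of combined leverage = contribution ÷ (EBIT − I) = R$15,354,641.00 ÷ R$7,606,937.00 = 2.0185.
%ΔEPS = DCL × %ΔSales = 2.0185 × +10.8% = +21.8%.

+21.8%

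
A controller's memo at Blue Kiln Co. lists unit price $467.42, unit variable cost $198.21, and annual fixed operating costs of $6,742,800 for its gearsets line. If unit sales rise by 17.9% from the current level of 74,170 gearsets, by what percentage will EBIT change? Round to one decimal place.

+27.0%

At 74,170 units, contribution = 74,170 × $269.21 = $19,967,305.70.
Operating income = contribution − fixed costs = $19,967,305.70 − $6,742,800 = $13,224,505.70.
Degree of operating leverage = $19,967,305.70 / $13,224,505.70 = 1.5099.
Operating income changes by 1.5099 × +17.9% = +27.0%.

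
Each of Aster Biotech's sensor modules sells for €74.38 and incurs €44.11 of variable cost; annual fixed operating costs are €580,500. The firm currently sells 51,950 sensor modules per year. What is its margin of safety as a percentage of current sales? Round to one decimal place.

Unit CM = price − variable cost = €74.38 − €44.11 = €30.27. Break-even units = €580,500 ÷ €30.27 = 19,177.40; break-even revenue = 19,177.40 × €74.38 = €1,426,415.26.
Actual sales revenue = 51,950 × €74.38 = €3,864,041.00.
Margin of safety = (€3,864,041.00 − €1,426,415.26) ÷ €3,864,041.00 = 63.1%.

63.1%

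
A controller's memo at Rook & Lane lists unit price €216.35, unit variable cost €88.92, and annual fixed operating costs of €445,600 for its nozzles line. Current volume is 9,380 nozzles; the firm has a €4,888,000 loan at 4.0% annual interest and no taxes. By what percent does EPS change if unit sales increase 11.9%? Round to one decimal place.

+25.7%

Total contribution margin = 9,380 × €127.43 = €1,195,293.40.
Subtracting fixed costs: EBIT = €1,195,293.40 − €445,600 = €749,693.40.
Interest = €195,520.00, so EBIT − I = €554,173.40.
Degree of combined leverage = contribution ÷ (EBIT − I) = €1,195,293.40 ÷ €554,173.40 = 2.1569.
EPS therefore changes by 2.1569 × (+11.9%) = +25.7%.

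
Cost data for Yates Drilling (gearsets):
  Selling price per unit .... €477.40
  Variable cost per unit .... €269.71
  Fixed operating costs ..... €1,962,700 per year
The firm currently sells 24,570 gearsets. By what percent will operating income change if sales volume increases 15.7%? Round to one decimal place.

Contribution at this volume is 24,570 × €207.69 = €5,102,943.30.
Operating income = contribution − fixed costs = €5,102,943.30 − €1,962,700 = €3,140,243.30.
So DOL = total CM / EBIT = €5,102,943.30 / €3,140,243.30 = 1.6250.
%ΔEBIT = DOL × %ΔSales = 1.6250 × +15.7% = +25.5%.

+25.5%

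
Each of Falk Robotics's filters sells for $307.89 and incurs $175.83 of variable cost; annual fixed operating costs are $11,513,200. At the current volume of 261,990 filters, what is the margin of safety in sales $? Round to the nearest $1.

$53,821,763

Each unit contributes $307.89 − $175.83 = $132.06. Break-even units = $11,513,200 ÷ $132.06 = 87,181.58; break-even revenue = 87,181.58 × $307.89 = $26,842,337.94.
Actual sales revenue = 261,990 × $307.89 = $80,664,101.10.
Margin of safety = $80,664,101.10 − $26,842,337.94 = $53,821,763.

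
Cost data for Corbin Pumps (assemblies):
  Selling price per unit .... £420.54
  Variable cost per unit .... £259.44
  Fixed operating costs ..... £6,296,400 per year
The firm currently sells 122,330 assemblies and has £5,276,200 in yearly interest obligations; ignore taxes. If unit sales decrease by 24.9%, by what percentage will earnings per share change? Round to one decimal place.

-60.3%

At 122,330 units, contribution = 122,330 × £161.10 = £19,707,363.00.
EBIT = £19,707,363.00 − £6,296,400 = £13,410,963.00.
After interest of £5,276,200.00, pre-tax earnings = £8,134,763.00.
DCL = total CM / (EBIT − I) = £19,707,363.00 / £8,134,763.00 = 2.4226.
EPS therefore changes by 2.4226 × (-24.9%) = -60.3%.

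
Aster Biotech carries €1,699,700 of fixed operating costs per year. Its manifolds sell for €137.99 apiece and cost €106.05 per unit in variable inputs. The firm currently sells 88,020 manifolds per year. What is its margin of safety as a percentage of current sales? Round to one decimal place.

39.5%

Contribution margin per unit = €137.99 − €106.05 = €31.94. Break-even units = €1,699,700 ÷ €31.94 = 53,215.40; break-even revenue = 53,215.40 × €137.99 = €7,343,193.58.
Current sales = 88,020 × €137.99 = €12,145,879.80.
Margin of safety = (€12,145,879.80 − €7,343,193.58) ÷ €12,145,879.80 = 39.5%.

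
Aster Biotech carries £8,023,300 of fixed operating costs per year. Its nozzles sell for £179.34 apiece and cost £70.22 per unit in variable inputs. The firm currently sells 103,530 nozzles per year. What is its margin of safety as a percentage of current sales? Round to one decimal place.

29.0%

Each unit contributes £179.34 − £70.22 = £109.12. Break-even units = £8,023,300 ÷ £109.12 = 73,527.31; break-even revenue = 73,527.31 × £179.34 = £13,186,387.66.
Actual sales revenue = 103,530 × £179.34 = £18,567,070.20.
Margin of safety = (£18,567,070.20 − £13,186,387.66) ÷ £18,567,070.20 = 29.0%.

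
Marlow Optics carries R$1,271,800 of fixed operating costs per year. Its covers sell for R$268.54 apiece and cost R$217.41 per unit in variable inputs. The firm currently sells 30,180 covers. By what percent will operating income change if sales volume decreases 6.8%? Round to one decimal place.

Total contribution margin = 30,180 × R$51.13 = R$1,543,103.40.
Subtracting fixed costs: EBIT = R$1,543,103.40 − R$1,271,800 = R$271,303.40.
So DOL = total CM / EBIT = R$1,543,103.40 / R$271,303.40 = 5.6877.
So EBIT moves 5.6877 × (-6.8%) = -38.7%.

-38.7%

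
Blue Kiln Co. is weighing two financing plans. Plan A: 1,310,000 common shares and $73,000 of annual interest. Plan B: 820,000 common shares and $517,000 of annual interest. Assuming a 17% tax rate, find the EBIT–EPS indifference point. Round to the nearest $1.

At indifference, (EBIT − 73,000)(1 − t)/1,310,000 = (EBIT − 517,000)(1 − t)/820,000.
Cancelling (1 − t) and cross-multiplying: 820,000·(EBIT − 73,000) = 1,310,000·(EBIT − 517,000).
Solving, EBIT = (517,000·1,310,000 − 73,000·820,000) / (1,310,000 − 820,000) = 617,410,000,000 / 490,000 = 1,260,020.41.

$1,260,020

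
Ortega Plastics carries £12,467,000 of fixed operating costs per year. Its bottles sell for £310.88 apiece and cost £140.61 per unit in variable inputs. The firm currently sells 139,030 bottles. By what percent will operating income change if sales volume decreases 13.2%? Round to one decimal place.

Contribution at this volume is 139,030 × £170.27 = £23,672,638.10.
Subtracting fixed costs: EBIT = £23,672,638.10 − £12,467,000 = £11,205,638.10.
Degree of operating leverage = £23,672,638.10 / £11,205,638.10 = 2.1126.
Operating income changes by 2.1126 × -13.2% = -27.9%.

-27.9%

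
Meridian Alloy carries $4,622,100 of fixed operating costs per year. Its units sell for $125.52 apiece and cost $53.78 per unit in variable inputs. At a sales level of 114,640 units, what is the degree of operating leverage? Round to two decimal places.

2.28

At 114,640 units, contribution = 114,640 × $71.74 = $8,224,273.60.
EBIT = $8,224,273.60 − $4,622,100 = $3,602,173.60.
DOL = contribution ÷ EBIT = $8,224,273.60 ÷ $3,602,173.60 = 2.2831.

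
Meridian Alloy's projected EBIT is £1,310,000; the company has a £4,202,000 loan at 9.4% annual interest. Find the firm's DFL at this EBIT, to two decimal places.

1.43

Interest = £394,988.00.
DFL = EBIT ÷ (EBIT − I) = £1,310,000 ÷ (£1,310,000 − £394,988.00) = £1,310,000 ÷ £915,012.00 = 1.4317.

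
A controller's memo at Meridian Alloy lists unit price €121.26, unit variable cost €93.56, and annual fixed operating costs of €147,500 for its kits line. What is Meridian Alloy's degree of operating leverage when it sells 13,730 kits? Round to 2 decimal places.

1.63

Contribution at this volume is 13,730 × €27.70 = €380,321.00.
Subtracting fixed costs: EBIT = €380,321.00 − €147,500 = €232,821.00.
So DOL = total CM / EBIT = €380,321.00 / €232,821.00 = 1.6335.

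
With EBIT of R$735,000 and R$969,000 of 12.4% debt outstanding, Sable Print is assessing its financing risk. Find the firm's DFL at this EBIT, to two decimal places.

Annual interest charges come to R$120,156.00.
Degree of financial leverage = EBIT / (EBIT − interest) = R$735,000 / R$614,844.00 = 1.1954.

1.20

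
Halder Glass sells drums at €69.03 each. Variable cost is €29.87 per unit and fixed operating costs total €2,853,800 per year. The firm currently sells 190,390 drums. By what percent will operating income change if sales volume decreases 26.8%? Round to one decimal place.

Total contribution margin = 190,390 × €39.16 = €7,455,672.40.
EBIT = €7,455,672.40 − €2,853,800 = €4,601,872.40.
DOL = contribution ÷ EBIT = €7,455,672.40 ÷ €4,601,872.40 = 1.6201.
%ΔEBIT = DOL × %ΔSales = 1.6201 × -26.8% = -43.4%.

-43.4%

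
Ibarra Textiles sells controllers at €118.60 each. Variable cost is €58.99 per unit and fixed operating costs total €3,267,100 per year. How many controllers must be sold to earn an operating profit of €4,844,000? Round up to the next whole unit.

136,070 controllers

Unit CM = price − variable cost = €118.60 − €58.99 = €59.61.
Units = (FC + target) / CM = (€3,267,100 + €4,844,000) / €59.61 = 136,069.45, so 136,070 controllers.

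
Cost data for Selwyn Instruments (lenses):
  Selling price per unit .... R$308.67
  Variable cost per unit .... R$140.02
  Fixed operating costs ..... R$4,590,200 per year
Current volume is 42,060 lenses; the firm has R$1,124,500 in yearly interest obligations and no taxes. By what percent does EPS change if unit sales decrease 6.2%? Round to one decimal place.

Contribution at this volume is 42,060 × R$168.65 = R$7,093,419.00.
Subtracting fixed costs: EBIT = R$7,093,419.00 − R$4,590,200 = R$2,503,219.00.
After interest of R$1,124,500.00, pre-tax earnings = R$1,378,719.00.
DCL = total CM / (EBIT − I) = R$7,093,419.00 / R$1,378,719.00 = 5.1449.
EPS therefore changes by 5.1449 × (-6.2%) = -31.9%.

-31.9%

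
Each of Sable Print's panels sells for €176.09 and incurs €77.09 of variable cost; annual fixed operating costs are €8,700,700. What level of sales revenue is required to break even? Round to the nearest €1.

€15,475,821

Contribution margin per unit = €176.09 − €77.09 = €99.00, a CM ratio of €99.00 ÷ €176.09 = 0.5622.
Break-even revenue = fixed costs × price ÷ CM = €8,700,700 × €176.09 ÷ €99.00 = €15,475,821.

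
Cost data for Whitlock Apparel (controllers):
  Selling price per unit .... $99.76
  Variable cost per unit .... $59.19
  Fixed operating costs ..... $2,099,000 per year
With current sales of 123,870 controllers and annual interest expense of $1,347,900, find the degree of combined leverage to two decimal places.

At 123,870 units, contribution = 123,870 × $40.57 = $5,025,405.90.
Subtracting fixed costs: EBIT = $5,025,405.90 − $2,099,000 = $2,926,405.90. Interest = $1,347,900.00.
DOL = $5,025,405.90 ÷ $2,926,405.90 = 1.7173; DFL = $2,926,405.90 ÷ $1,578,505.90 = 1.8539.
Combined leverage = 1.7173 × 1.8539 = 3.1837.

3.18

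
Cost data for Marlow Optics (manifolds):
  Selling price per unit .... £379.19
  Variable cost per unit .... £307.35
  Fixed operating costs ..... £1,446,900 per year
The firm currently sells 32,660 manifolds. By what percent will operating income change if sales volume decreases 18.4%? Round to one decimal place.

-48.0%

Contribution at this volume is 32,660 × £71.84 = £2,346,294.40.
Operating income = contribution − fixed costs = £2,346,294.40 − £1,446,900 = £899,394.40.
So DOL = total CM / EBIT = £2,346,294.40 / £899,394.40 = 2.6087.
%ΔEBIT = DOL × %ΔSales = 2.6087 × -18.4% = -48.0%.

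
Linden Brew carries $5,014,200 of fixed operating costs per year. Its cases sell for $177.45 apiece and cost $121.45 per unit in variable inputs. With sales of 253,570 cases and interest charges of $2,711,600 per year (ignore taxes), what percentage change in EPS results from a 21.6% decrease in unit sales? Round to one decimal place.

-47.4%

Total contribution margin = 253,570 × $56.00 = $14,199,920.00.
EBIT = $14,199,920.00 − $5,014,200 = $9,185,720.00.
After interest of $2,711,600.00, pre-tax earnings = $6,474,120.00.
DCL = total CM / (EBIT − I) = $14,199,920.00 / $6,474,120.00 = 2.1933.
%ΔEPS = DCL × %ΔSales = 2.1933 × -21.6% = -47.4%.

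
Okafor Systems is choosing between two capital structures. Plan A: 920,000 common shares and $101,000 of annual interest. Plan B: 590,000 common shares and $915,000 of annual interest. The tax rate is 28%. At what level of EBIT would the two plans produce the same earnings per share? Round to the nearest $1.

At indifference, (EBIT − 101,000)(1 − t)/920,000 = (EBIT − 915,000)(1 − t)/590,000.
Cancelling (1 − t) and cross-multiplying: 590,000·(EBIT − 101,000) = 920,000·(EBIT − 915,000).
EBIT × (920,000 − 590,000) = 915,000 × 920,000 − 101,000 × 590,000 = 782,210,000,000, so EBIT = 782,210,000,000 ÷ 330,000 = 2,370,333.33.

$2,370,333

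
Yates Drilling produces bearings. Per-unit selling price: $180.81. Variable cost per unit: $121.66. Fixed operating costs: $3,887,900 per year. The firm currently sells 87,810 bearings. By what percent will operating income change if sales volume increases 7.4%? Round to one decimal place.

+29.4%

Total contribution margin = 87,810 × $59.15 = $5,193,961.50.
Subtracting fixed costs: EBIT = $5,193,961.50 − $3,887,900 = $1,306,061.50.
Degree of operating leverage = $5,193,961.50 / $1,306,061.50 = 3.9768.
So EBIT moves 3.9768 × (+7.4%) = +29.4%.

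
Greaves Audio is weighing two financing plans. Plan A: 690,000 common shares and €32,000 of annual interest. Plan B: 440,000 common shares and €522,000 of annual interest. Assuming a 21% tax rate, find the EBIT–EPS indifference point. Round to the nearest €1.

€1,384,400

At indifference, (EBIT − 32,000)(1 − t)/690,000 = (EBIT − 522,000)(1 − t)/440,000.
Cancelling (1 − t) and cross-multiplying: 440,000·(EBIT − 32,000) = 690,000·(EBIT − 522,000).
EBIT × (690,000 − 440,000) = 522,000 × 690,000 − 32,000 × 440,000 = 346,100,000,000, so EBIT = 346,100,000,000 ÷ 250,000 = 1,384,400.00.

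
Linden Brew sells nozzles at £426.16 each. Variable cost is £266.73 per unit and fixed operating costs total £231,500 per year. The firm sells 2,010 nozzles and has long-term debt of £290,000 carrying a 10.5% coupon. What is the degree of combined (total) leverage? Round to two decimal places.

5.48

Total contribution margin = 2,010 × £159.43 = £320,454.30.
Operating income = contribution − fixed costs = £320,454.30 − £231,500 = £88,954.30. Interest = £30,450.00, so EBIT − I = £58,504.30.
Degree of total leverage = total CM / (EBIT − interest) = £320,454.30 / £58,504.30 = 5.4774.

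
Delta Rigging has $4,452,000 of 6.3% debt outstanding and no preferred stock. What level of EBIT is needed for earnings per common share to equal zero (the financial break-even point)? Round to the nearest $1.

Annual interest = 6.3% × $4,452,000 = $280,476.00.
With no preferred dividends, EPS = 0 when EBIT exactly covers interest, so the financial break-even EBIT is $280,476.00.

$280,476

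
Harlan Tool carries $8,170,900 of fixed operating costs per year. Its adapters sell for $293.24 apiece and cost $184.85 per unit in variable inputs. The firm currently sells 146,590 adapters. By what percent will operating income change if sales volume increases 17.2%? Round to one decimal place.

+35.4%

Total contribution margin = 146,590 × $108.39 = $15,888,890.10.
Subtracting fixed costs: EBIT = $15,888,890.10 − $8,170,900 = $7,717,990.10.
Degree of operating leverage = $15,888,890.10 / $7,717,990.10 = 2.0587.
So EBIT moves 2.0587 × (+17.2%) = +35.4%.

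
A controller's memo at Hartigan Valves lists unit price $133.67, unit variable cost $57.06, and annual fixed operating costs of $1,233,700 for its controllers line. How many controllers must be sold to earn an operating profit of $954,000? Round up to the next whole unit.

Contribution margin per unit = $133.67 − $57.06 = $76.61.
Need Q such that Q × $76.61 − $1,233,700 = $954,000, i.e. Q = $2,187,700 / $76.61 = 28,556.32 → 28,557.

28,557 controllers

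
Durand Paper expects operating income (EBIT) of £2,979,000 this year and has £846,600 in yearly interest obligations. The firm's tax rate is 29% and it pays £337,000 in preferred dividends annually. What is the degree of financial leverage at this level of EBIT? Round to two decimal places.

Annual interest charges come to £846,600.00.
Pre-tax preferred-dividend burden = £337,000 ÷ (1 − 0.29) = £474,647.89.
DFL = EBIT ÷ [EBIT − I − D_p/(1−t)] = £2,979,000 ÷ [£2,979,000 − £846,600.00 − £474,647.89] = £2,979,000 ÷ £1,657,752.11 = 1.7970.

1.80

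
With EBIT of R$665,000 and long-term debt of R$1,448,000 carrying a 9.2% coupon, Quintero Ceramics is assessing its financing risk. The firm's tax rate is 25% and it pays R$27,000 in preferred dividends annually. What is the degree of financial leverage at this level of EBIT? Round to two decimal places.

1.34

Annual interest charges come to R$133,216.00.
Pre-tax preferred-dividend burden = R$27,000 ÷ (1 − 0.25) = R$36,000.00.
DFL = EBIT ÷ [EBIT − I − D_p/(1−t)] = R$665,000 ÷ [R$665,000 − R$133,216.00 − R$36,000.00] = R$665,000 ÷ R$495,784.00 = 1.3413.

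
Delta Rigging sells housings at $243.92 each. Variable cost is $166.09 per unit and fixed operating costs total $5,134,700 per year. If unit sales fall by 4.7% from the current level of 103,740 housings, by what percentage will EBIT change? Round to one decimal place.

Contribution at this volume is 103,740 × $77.83 = $8,074,084.20.
Subtracting fixed costs: EBIT = $8,074,084.20 − $5,134,700 = $2,939,384.20.
Degree of operating leverage = $8,074,084.20 / $2,939,384.20 = 2.7469.
Operating income changes by 2.7469 × -4.7% = -12.9%.

-12.9%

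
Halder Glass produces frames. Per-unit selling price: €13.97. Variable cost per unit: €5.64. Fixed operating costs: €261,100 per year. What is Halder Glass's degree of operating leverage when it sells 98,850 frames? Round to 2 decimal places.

Contribution at this volume is 98,850 × €8.33 = €823,420.50.
Subtracting fixed costs: EBIT = €823,420.50 − €261,100 = €562,320.50.
So DOL = total CM / EBIT = €823,420.50 / €562,320.50 = 1.4643.

1.46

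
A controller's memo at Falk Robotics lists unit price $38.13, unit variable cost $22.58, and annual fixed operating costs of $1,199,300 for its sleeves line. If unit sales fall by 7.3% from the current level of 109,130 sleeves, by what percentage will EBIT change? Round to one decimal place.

-24.9%

Contribution at this volume is 109,130 × $15.55 = $1,696,971.50.
EBIT = $1,696,971.50 − $1,199,300 = $497,671.50.
DOL = contribution ÷ EBIT = $1,696,971.50 ÷ $497,671.50 = 3.4098.
%ΔEBIT = DOL × %ΔSales = 3.4098 × -7.3% = -24.9%.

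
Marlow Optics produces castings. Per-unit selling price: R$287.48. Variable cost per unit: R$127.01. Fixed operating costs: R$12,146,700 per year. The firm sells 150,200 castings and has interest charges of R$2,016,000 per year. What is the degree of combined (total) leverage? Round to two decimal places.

2.42

Total contribution margin = 150,200 × R$160.47 = R$24,102,594.00.
Operating income = contribution − fixed costs = R$24,102,594.00 − R$12,146,700 = R$11,955,894.00. Interest = R$2,016,000.00, so EBIT − I = R$9,939,894.00.
Degree of total leverage = total CM / (EBIT − interest) = R$24,102,594.00 / R$9,939,894.00 = 2.4248.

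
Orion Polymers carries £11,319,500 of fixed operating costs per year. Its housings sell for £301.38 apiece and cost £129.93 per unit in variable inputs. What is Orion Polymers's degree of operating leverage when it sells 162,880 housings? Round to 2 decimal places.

1.68

Total contribution margin = 162,880 × £171.45 = £27,925,776.00.
EBIT = £27,925,776.00 − £11,319,500 = £16,606,276.00.
So DOL = total CM / EBIT = £27,925,776.00 / £16,606,276.00 = 1.6816.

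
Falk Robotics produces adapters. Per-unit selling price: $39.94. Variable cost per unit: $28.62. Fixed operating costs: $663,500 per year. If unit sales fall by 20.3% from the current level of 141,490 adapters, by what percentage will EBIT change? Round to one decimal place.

-34.7%

Contribution at this volume is 141,490 × $11.32 = $1,601,666.80.
Operating income = contribution − fixed costs = $1,601,666.80 − $663,500 = $938,166.80.
So DOL = total CM / EBIT = $1,601,666.80 / $938,166.80 = 1.7072.
%ΔEBIT = DOL × %ΔSales = 1.7072 × -20.3% = -34.7%.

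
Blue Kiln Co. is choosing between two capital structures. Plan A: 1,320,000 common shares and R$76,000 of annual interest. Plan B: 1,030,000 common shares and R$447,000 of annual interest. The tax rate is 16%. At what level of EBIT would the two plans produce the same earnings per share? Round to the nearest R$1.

Set EPS_A = EPS_B: (EBIT − R$76,000)(1 − 0.16) ÷ 1,320,000 = (EBIT − R$447,000)(1 − 0.16) ÷ 1,030,000.
The (1 − t) factor cancels: (EBIT − 76,000) × 1,030,000 = (EBIT − 447,000) × 1,320,000.
Solving, EBIT = (447,000·1,320,000 − 76,000·1,030,000) / (1,320,000 − 1,030,000) = 511,760,000,000 / 290,000 = 1,764,689.66.

R$1,764,690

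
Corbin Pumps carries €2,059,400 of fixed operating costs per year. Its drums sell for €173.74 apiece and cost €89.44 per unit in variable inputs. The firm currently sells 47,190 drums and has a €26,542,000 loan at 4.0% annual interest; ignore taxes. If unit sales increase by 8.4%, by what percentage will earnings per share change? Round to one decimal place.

+39.0%

Total contribution margin = 47,190 × €84.30 = €3,978,117.00.
Subtracting fixed costs: EBIT = €3,978,117.00 − €2,059,400 = €1,918,717.00.
Interest = €1,061,680.00, so EBIT − I = €857,037.00.
Degree of combined leverage = contribution ÷ (EBIT − I) = €3,978,117.00 ÷ €857,037.00 = 4.6417.
%ΔEPS = DCL × %ΔSales = 4.6417 × +8.4% = +39.0%.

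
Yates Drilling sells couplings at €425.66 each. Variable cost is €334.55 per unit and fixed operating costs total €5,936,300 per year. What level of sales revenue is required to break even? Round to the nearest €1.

Contribution margin per unit = €425.66 − €334.55 = €91.11, a CM ratio of €91.11 ÷ €425.66 = 0.2140.
Break-even sales = FC ÷ CM ratio = €5,936,300 × €425.66 / €91.11 = €27,734,008.

€27,734,008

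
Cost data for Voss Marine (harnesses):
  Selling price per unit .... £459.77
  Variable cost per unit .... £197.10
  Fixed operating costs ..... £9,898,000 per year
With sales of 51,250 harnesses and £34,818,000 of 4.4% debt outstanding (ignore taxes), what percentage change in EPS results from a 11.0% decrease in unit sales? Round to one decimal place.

-72.9%

Total contribution margin = 51,250 × £262.67 = £13,461,837.50.
EBIT = £13,461,837.50 − £9,898,000 = £3,563,837.50.
After interest of £1,531,992.00, pre-tax earnings = £2,031,845.50.
DCL = total CM / (EBIT − I) = £13,461,837.50 / £2,031,845.50 = 6.6254.
EPS therefore changes by 6.6254 × (-11.0%) = -72.9%.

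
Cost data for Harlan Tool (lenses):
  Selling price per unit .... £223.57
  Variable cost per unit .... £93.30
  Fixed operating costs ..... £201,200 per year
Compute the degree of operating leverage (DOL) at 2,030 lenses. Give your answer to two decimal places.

Total contribution margin = 2,030 × £130.27 = £264,448.10.
Operating income = contribution − fixed costs = £264,448.10 − £201,200 = £63,248.10.
DOL = contribution ÷ EBIT = £264,448.10 ÷ £63,248.10 = 4.1811.

4.18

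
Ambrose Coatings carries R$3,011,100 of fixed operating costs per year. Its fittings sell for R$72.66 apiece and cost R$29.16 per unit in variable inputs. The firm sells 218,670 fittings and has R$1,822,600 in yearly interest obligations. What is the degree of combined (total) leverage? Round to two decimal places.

Total contribution margin = 218,670 × R$43.50 = R$9,512,145.00.
EBIT = R$9,512,145.00 − R$3,011,100 = R$6,501,045.00. Interest = R$1,822,600.00, so EBIT − I = R$4,678,445.00.
DCL = contribution ÷ (EBIT − I) = R$9,512,145.00 ÷ R$4,678,445.00 = 2.0332.

2.03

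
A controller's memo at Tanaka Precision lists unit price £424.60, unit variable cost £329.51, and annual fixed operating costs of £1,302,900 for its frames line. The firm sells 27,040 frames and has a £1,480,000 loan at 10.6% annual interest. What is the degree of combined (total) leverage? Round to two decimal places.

Contribution at this volume is 27,040 × £95.09 = £2,571,233.60.
Operating income = contribution − fixed costs = £2,571,233.60 − £1,302,900 = £1,268,333.60. Interest = £156,880.00, so EBIT − I = £1,111,453.60.
DCL = contribution ÷ (EBIT − I) = £2,571,233.60 ÷ £1,111,453.60 = 2.3134.

2.31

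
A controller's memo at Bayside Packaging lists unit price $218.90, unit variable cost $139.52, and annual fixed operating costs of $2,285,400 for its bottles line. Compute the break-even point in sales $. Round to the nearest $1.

$6,302,268

Contribution margin per unit = $218.90 − $139.52 = $79.38, a CM ratio of $79.38 ÷ $218.90 = 0.3626.
Break-even revenue = fixed costs × price ÷ CM = $2,285,400 × $218.90 ÷ $79.38 = $6,302,268.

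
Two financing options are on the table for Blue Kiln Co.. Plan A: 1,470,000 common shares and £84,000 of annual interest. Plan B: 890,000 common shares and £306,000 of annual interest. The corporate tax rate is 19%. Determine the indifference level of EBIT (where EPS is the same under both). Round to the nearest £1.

At indifference, (EBIT − 84,000)(1 − t)/1,470,000 = (EBIT − 306,000)(1 − t)/890,000.
Cancelling (1 − t) and cross-multiplying: 890,000·(EBIT − 84,000) = 1,470,000·(EBIT − 306,000).
Solving, EBIT = (306,000·1,470,000 − 84,000·890,000) / (1,470,000 − 890,000) = 375,060,000,000 / 580,000 = 646,655.17.

£646,655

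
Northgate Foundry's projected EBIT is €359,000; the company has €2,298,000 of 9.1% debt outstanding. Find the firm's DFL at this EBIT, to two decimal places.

2.40

Annual interest charges come to €209,118.00.
Degree of financial leverage = EBIT / (EBIT − interest) = €359,000 / €149,882.00 = 2.3952.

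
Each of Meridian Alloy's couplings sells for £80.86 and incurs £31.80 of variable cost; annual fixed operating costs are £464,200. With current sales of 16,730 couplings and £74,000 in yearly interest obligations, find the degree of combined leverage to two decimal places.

2.90

Total contribution margin = 16,730 × £49.06 = £820,773.80.
Subtracting fixed costs: EBIT = £820,773.80 − £464,200 = £356,573.80. Interest = £74,000.00.
DOL = £820,773.80 ÷ £356,573.80 = 2.3018; DFL = £356,573.80 ÷ £282,573.80 = 1.2619.
DCL = DOL × DFL = 2.3018 × 1.2619 = 2.9046.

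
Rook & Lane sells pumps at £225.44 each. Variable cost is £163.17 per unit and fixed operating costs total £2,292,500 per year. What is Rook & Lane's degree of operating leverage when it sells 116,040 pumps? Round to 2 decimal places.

Total contribution margin = 116,040 × £62.27 = £7,225,810.80.
Subtracting fixed costs: EBIT = £7,225,810.80 − £2,292,500 = £4,933,310.80.
Degree of operating leverage = £7,225,810.80 / £4,933,310.80 = 1.4647.

1.46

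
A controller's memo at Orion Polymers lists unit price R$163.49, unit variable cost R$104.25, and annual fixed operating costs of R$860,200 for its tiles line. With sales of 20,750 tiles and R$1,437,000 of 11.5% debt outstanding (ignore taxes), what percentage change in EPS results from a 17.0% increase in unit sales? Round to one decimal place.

+102.5%

At 20,750 units, contribution = 20,750 × R$59.24 = R$1,229,230.00.
EBIT = R$1,229,230.00 − R$860,200 = R$369,030.00.
After interest of R$165,255.00, pre-tax earnings = R$203,775.00.
Degree of combined leverage = contribution ÷ (EBIT − I) = R$1,229,230.00 ÷ R$203,775.00 = 6.0323.
EPS therefore changes by 6.0323 × (+17.0%) = +102.5%.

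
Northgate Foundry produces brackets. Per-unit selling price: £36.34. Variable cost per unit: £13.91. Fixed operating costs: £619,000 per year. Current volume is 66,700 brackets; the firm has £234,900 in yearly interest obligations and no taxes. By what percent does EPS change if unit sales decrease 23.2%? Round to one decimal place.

-54.0%

Total contribution margin = 66,700 × £22.43 = £1,496,081.00.
EBIT = £1,496,081.00 − £619,000 = £877,081.00.
After interest of £234,900.00, pre-tax earnings = £642,181.00.
Degree of combined leverage = contribution ÷ (EBIT − I) = £1,496,081.00 ÷ £642,181.00 = 2.3297.
EPS therefore changes by 2.3297 × (-23.2%) = -54.0%.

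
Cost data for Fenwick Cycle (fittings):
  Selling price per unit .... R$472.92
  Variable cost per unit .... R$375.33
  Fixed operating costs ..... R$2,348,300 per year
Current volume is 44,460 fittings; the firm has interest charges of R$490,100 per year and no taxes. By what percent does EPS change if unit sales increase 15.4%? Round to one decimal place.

Contribution at this volume is 44,460 × R$97.59 = R$4,338,851.40.
Subtracting fixed costs: EBIT = R$4,338,851.40 − R$2,348,300 = R$1,990,551.40.
After interest of R$490,100.00, pre-tax earnings = R$1,500,451.40.
DCL = total CM / (EBIT − I) = R$4,338,851.40 / R$1,500,451.40 = 2.8917.
%ΔEPS = DCL × %ΔSales = 2.8917 × +15.4% = +44.5%.

+44.5%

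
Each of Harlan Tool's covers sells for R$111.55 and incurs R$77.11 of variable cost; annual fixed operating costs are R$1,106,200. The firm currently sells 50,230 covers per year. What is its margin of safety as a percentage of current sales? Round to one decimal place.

36.1%

Each unit contributes R$111.55 − R$77.11 = R$34.44. Break-even units = R$1,106,200 ÷ R$34.44 = 32,119.63; break-even revenue = 32,119.63 × R$111.55 = R$3,582,944.54.
Current sales = 50,230 × R$111.55 = R$5,603,156.50.
Margin of safety = (R$5,603,156.50 − R$3,582,944.54) ÷ R$5,603,156.50 = 36.1%.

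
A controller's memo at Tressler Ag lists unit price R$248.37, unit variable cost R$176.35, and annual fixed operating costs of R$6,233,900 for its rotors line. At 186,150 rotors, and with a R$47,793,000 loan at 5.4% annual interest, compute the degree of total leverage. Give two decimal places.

2.92

Total contribution margin = 186,150 × R$72.02 = R$13,406,523.00.
Operating income = contribution − fixed costs = R$13,406,523.00 − R$6,233,900 = R$7,172,623.00. Interest = R$2,580,822.00.
DOL = R$13,406,523.00 ÷ R$7,172,623.00 = 1.8691; DFL = R$7,172,623.00 ÷ R$4,591,801.00 = 1.5621.
Combined leverage = 1.8691 × 1.5621 = 2.9197.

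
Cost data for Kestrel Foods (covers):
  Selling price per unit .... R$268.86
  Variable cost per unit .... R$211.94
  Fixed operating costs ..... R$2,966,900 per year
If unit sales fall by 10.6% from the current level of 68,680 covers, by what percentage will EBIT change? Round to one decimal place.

-44.0%

Total contribution margin = 68,680 × R$56.92 = R$3,909,265.60.
EBIT = R$3,909,265.60 − R$2,966,900 = R$942,365.60.
Degree of operating leverage = R$3,909,265.60 / R$942,365.60 = 4.1484.
%ΔEBIT = DOL × %ΔSales = 4.1484 × -10.6% = -44.0%.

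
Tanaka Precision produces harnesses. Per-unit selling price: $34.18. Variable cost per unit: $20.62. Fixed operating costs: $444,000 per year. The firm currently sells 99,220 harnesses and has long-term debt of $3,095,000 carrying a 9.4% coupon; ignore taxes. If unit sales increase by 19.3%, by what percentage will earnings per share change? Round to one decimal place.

+42.5%

At 99,220 units, contribution = 99,220 × $13.56 = $1,345,423.20.
EBIT = $1,345,423.20 − $444,000 = $901,423.20.
After interest of $290,930.00, pre-tax earnings = $610,493.20.
DCL = total CM / (EBIT − I) = $1,345,423.20 / $610,493.20 = 2.2038.
EPS therefore changes by 2.2038 × (+19.3%) = +42.5%.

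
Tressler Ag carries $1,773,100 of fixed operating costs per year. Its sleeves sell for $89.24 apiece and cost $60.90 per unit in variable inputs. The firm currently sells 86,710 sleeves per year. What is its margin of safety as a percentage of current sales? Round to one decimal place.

Each unit contributes $89.24 − $60.90 = $28.34. Break-even units = $1,773,100 ÷ $28.34 = 62,565.28; break-even revenue = 62,565.28 × $89.24 = $5,583,325.48.
Current sales = 86,710 × $89.24 = $7,738,000.40.
Margin of safety = ($7,738,000.40 − $5,583,325.48) ÷ $7,738,000.40 = 27.8%.

27.8%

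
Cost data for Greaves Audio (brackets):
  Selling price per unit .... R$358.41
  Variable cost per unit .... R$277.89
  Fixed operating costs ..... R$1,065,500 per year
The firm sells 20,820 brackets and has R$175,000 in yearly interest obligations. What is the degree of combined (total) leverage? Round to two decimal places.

Total contribution margin = 20,820 × R$80.52 = R$1,676,426.40.
Subtracting fixed costs: EBIT = R$1,676,426.40 − R$1,065,500 = R$610,926.40. Interest = R$175,000.00, so EBIT − I = R$435,926.40.
Degree of total leverage = total CM / (EBIT − interest) = R$1,676,426.40 / R$435,926.40 = 3.8457.

3.85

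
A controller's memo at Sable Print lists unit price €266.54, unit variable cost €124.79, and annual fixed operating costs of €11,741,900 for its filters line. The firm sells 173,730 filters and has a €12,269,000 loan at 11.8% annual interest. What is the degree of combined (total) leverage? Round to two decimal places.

2.15

At 173,730 units, contribution = 173,730 × €141.75 = €24,626,227.50.
Operating income = contribution − fixed costs = €24,626,227.50 − €11,741,900 = €12,884,327.50. Interest = €1,447,742.00, so EBIT − I = €11,436,585.50.
DCL = contribution ÷ (EBIT − I) = €24,626,227.50 ÷ €11,436,585.50 = 2.1533.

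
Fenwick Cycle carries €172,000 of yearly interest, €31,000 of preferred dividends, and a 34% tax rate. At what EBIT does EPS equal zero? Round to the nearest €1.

Preferred dividends are paid after tax, so their pre-tax equivalent is €31,000 ÷ (1 − 0.34) = €46,969.70.
EPS = 0 when EBIT covers interest plus the pre-tax preferred burden: €172,000 + €46,969.70 = €218,969.70.

€218,970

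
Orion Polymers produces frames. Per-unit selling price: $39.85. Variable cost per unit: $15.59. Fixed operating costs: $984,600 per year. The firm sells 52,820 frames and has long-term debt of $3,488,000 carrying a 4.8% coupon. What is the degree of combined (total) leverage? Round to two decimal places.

At 52,820 units, contribution = 52,820 × $24.26 = $1,281,413.20.
Operating income = contribution − fixed costs = $1,281,413.20 − $984,600 = $296,813.20. Interest = $167,424.00, so EBIT − I = $129,389.20.
DCL = contribution ÷ (EBIT − I) = $1,281,413.20 ÷ $129,389.20 = 9.9036.

9.90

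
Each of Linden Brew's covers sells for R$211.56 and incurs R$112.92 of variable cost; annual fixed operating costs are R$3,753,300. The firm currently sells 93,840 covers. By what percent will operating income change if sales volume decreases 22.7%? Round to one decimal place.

Total contribution margin = 93,840 × R$98.64 = R$9,256,377.60.
EBIT = R$9,256,377.60 − R$3,753,300 = R$5,503,077.60.
Degree of operating leverage = R$9,256,377.60 / R$5,503,077.60 = 1.6820.
%ΔEBIT = DOL × %ΔSales = 1.6820 × -22.7% = -38.2%.

-38.2%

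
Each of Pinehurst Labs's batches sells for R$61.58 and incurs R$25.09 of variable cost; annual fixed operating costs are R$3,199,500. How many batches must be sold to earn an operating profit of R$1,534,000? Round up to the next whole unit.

129,721 batches

Unit CM = price − variable cost = R$61.58 − R$25.09 = R$36.49.
Required volume = (fixed costs + target profit) ÷ CM = (R$3,199,500 + R$1,534,000) ÷ R$36.49 = 129,720.47, so 129,721 batches.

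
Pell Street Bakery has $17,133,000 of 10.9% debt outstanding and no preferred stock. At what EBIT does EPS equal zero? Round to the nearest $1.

Annual interest = 10.9% × $17,133,000 = $1,867,497.00.
With no preferred dividends, EPS = 0 when EBIT exactly covers interest, so the financial break-even EBIT is $1,867,497.00.

$1,867,497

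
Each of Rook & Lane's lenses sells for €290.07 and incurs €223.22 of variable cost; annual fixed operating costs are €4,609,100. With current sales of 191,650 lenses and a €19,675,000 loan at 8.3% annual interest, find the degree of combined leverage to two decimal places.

1.95

At 191,650 units, contribution = 191,650 × €66.85 = €12,811,802.50.
Subtracting fixed costs: EBIT = €12,811,802.50 − €4,609,100 = €8,202,702.50. Interest = €1,633,025.00.
DOL = €12,811,802.50 ÷ €8,202,702.50 = 1.5619; DFL = €8,202,702.50 ÷ €6,569,677.50 = 1.2486.
DCL = DOL × DFL = 1.5619 × 1.2486 = 1.9502.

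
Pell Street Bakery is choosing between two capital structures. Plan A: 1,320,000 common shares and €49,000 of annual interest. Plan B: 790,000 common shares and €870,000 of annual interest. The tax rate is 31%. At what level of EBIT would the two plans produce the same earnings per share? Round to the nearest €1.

At indifference, (EBIT − 49,000)(1 − t)/1,320,000 = (EBIT − 870,000)(1 − t)/790,000.
The (1 − t) factor cancels: (EBIT − 49,000) × 790,000 = (EBIT − 870,000) × 1,320,000.
Solving, EBIT = (870,000·1,320,000 − 49,000·790,000) / (1,320,000 − 790,000) = 1,109,690,000,000 / 530,000 = 2,093,754.72.

€2,093,755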